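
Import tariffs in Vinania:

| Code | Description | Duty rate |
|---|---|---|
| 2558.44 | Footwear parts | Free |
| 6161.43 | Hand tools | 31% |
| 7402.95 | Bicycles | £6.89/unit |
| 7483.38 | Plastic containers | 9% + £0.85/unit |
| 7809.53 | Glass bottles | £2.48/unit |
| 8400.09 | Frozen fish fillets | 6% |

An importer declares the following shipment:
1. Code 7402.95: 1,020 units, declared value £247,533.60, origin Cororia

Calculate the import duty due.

£7,027.80

Line 1 (7402.95, Cororia, 1,020 units, £247,533.60):
Base rate for 7402.95 is £6.89/unit.
Duty = 1,020 × £6.89 = £7,027.80.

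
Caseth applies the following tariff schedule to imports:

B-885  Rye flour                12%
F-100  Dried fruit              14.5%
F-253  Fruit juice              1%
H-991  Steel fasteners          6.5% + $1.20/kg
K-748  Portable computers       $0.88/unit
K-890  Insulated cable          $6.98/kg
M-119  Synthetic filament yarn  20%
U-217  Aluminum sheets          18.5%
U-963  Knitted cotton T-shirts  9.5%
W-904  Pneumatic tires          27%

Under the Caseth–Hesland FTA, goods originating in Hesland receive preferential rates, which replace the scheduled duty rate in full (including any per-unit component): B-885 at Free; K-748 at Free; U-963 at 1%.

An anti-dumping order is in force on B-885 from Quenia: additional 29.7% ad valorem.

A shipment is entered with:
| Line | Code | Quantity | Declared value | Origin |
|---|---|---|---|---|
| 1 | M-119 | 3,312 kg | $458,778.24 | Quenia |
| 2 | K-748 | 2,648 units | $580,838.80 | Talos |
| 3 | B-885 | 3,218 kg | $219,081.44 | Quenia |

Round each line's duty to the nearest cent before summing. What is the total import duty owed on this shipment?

Line 1 (M-119, Quenia, 3,312 kg, $458,778.24):
Base rate for M-119 is 20%.
Duty = $458,778.24 × 20% = $91,755.65.
Line 2 (K-748, Talos, 2,648 units, $580,838.80):
Base rate for K-748 is $0.88/unit.
K-748 has an FTA preferential rate, but origin Talos is not Hesland; base rate stands.
Duty = 2,648 × $0.88 = $2,330.24.
Line 3 (B-885, Quenia, 3,218 kg, $219,081.44):
Base rate for B-885 is 12%.
B-885 has an FTA preferential rate, but origin Quenia is not Hesland; base rate stands.
Additional duty on B-885 from Quenia: +29.7%. Applied ad valorem rate: 12% + 29.7% = 41.7%.
Duty = $219,081.44 × 41.7% = $91,356.96.
Total = $91,755.65 + $2,330.24 + $91,356.96 = $185,442.85.

$185,442.85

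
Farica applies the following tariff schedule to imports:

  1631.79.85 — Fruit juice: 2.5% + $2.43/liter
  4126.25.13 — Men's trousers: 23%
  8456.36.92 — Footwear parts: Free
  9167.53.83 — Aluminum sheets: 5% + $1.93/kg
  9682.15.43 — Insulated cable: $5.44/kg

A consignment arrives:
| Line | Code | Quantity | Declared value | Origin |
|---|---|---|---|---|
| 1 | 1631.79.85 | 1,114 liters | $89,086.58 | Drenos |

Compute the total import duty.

$4,934.18

Line 1 (1631.79.85, Drenos, 1,114 liters, $89,086.58):
Base rate for 1631.79.85 is 2.5% + $2.43/liter.
Duty = $89,086.58 × 2.5% + 1,114 × $2.43 = $4,934.18.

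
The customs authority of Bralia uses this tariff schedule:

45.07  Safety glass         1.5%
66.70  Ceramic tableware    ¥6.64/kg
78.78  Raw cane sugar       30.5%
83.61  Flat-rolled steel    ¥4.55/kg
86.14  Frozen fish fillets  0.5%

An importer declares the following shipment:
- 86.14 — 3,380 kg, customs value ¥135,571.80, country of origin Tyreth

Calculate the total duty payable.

¥677.86

Line 1 (86.14, Tyreth, 3,380 kg, ¥135,571.80):
Base rate for 86.14 is 0.5%.
Duty = ¥135,571.80 × 0.5% = ¥677.86.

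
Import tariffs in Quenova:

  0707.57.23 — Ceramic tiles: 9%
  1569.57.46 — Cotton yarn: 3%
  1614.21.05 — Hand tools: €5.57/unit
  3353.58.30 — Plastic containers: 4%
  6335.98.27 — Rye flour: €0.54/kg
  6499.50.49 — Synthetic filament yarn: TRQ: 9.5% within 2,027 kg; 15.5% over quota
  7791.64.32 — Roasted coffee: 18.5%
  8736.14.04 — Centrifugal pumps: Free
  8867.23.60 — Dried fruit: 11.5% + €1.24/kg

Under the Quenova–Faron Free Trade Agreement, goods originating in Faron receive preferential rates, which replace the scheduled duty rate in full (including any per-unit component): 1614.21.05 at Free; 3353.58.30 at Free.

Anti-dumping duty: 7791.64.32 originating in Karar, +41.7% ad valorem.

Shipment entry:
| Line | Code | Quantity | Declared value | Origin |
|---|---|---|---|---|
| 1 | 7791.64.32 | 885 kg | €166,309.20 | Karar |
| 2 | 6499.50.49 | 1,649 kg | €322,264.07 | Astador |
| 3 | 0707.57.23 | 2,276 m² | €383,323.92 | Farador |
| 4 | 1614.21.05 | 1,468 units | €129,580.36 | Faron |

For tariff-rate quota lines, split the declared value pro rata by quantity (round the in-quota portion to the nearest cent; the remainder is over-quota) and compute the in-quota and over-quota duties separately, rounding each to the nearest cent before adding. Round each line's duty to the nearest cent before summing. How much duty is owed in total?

€165,232.38

Line 1 (7791.64.32, Karar, 885 kg, €166,309.20):
Base rate for 7791.64.32 is 18.5%.
Additional duty on 7791.64.32 from Karar: +41.7%. Applied ad valorem rate: 18.5% + 41.7% = 60.2%.
Duty = €166,309.20 × 60.2% = €100,118.14.
Line 2 (6499.50.49, Astador, 1,649 kg, €322,264.07):
Code 6499.50.49 is under a tariff-rate quota (threshold 2,027 kg). Quantity 1,649 kg is within the quota, so the in-quota rate 9.5% applies to the full value.
Duty = €322,264.07 × 9.5% = €30,615.09.
Line 3 (0707.57.23, Farador, 2,276 m², €383,323.92):
Base rate for 0707.57.23 is 9%.
Duty = €383,323.92 × 9% = €34,499.15.
Line 4 (1614.21.05, Faron, 1,468 units, €129,580.36):
Base rate for 1614.21.05 is €5.57/unit.
Origin Faron qualifies under the Quenova–Faron agreement and 1614.21.05 is covered: preferential rate Free applies instead.
Duty = €129,580.36 × 0% = €0.00.
Total = €100,118.14 + €30,615.09 + €34,499.15 + €0.00 = €165,232.38.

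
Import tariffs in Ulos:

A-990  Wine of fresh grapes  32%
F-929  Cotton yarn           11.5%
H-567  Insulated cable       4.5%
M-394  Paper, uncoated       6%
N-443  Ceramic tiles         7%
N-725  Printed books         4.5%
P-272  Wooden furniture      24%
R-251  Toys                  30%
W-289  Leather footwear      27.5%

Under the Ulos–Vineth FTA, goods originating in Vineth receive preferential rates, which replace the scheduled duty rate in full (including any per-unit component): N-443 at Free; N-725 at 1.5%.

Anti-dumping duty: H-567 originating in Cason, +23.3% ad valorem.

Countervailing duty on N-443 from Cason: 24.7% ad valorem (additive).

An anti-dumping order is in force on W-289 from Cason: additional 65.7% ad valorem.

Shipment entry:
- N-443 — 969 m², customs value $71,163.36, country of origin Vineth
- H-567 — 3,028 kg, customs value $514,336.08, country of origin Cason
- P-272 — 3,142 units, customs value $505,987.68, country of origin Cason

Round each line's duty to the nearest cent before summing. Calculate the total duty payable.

Line 1 (N-443, Vineth, 969 m², $71,163.36):
Base rate for N-443 is 7%.
Origin Vineth qualifies under the Ulos–Vineth agreement and N-443 is covered: preferential rate Free applies instead.
The additional-duty order on N-443 targets Cason, not Vineth; it does not apply.
Duty = $71,163.36 × 0% = $0.00.
Line 2 (H-567, Cason, 3,028 kg, $514,336.08):
Base rate for H-567 is 4.5%.
Additional duty on H-567 from Cason: +23.3%. Applied ad valorem rate: 4.5% + 23.3% = 27.8%.
Duty = $514,336.08 × 27.8% = $142,985.43.
Line 3 (P-272, Cason, 3,142 units, $505,987.68):
Base rate for P-272 is 24%.
Duty = $505,987.68 × 24% = $121,437.04.
Total = $0.00 + $142,985.43 + $121,437.04 = $264,422.47.

$264,422.47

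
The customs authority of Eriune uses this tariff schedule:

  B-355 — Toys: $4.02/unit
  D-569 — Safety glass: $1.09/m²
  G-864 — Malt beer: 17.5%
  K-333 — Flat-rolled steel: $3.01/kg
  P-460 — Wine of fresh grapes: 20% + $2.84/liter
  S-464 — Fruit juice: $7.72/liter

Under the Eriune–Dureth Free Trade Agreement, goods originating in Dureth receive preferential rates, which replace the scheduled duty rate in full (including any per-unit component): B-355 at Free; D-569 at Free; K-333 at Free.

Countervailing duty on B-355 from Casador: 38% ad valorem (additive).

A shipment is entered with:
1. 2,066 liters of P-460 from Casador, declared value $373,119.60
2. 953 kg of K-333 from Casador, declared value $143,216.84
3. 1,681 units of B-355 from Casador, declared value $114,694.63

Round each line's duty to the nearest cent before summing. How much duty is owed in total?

Line 1 (P-460, Casador, 2,066 liters, $373,119.60):
Base rate for P-460 is 20% + $2.84/liter.
Duty = $373,119.60 × 20% + 2,066 × $2.84 = $80,491.36.
Line 2 (K-333, Casador, 953 kg, $143,216.84):
Base rate for K-333 is $3.01/kg.
K-333 has an FTA preferential rate, but origin Casador is not Dureth; base rate stands.
Duty = 953 × $3.01 = $2,868.53.
Line 3 (B-355, Casador, 1,681 units, $114,694.63):
Base rate for B-355 is $4.02/unit.
B-355 has an FTA preferential rate, but origin Casador is not Dureth; base rate stands.
Additional duty on B-355 from Casador: +38% ad valorem. Applied ad valorem rate = 38%.
Duty = $114,694.63 × 38% + 1,681 × $4.02 = $50,341.58.
Total = $80,491.36 + $2,868.53 + $50,341.58 = $133,701.47.

$133,701.47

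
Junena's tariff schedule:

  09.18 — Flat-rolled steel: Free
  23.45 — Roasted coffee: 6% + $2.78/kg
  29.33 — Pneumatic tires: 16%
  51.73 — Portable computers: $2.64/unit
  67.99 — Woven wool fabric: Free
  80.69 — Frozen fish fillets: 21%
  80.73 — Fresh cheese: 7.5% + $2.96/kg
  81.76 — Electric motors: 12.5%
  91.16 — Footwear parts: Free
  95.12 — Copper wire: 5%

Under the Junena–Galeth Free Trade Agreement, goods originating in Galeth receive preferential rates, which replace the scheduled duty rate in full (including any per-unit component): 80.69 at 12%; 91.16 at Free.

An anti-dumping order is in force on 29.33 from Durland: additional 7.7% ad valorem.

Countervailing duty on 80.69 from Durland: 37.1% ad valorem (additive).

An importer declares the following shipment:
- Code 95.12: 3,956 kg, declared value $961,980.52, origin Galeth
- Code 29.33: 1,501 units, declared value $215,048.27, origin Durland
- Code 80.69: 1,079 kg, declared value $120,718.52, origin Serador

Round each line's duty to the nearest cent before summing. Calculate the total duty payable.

Line 1 (95.12, Galeth, 3,956 kg, $961,980.52):
Base rate for 95.12 is 5%.
Origin Galeth is the FTA partner but 95.12 is not on the preference list; base rate stands.
Duty = $961,980.52 × 5% = $48,099.03.
Line 2 (29.33, Durland, 1,501 units, $215,048.27):
Base rate for 29.33 is 16%.
Additional duty on 29.33 from Durland: +7.7%. Applied ad valorem rate: 16% + 7.7% = 23.7%.
Duty = $215,048.27 × 23.7% = $50,966.44.
Line 3 (80.69, Serador, 1,079 kg, $120,718.52):
Base rate for 80.69 is 21%.
80.69 has an FTA preferential rate, but origin Serador is not Galeth; base rate stands.
The additional-duty order on 80.69 targets Durland, not Serador; it does not apply.
Duty = $120,718.52 × 21% = $25,350.89.
Total = $48,099.03 + $50,966.44 + $25,350.89 = $124,416.36.

$124,416.36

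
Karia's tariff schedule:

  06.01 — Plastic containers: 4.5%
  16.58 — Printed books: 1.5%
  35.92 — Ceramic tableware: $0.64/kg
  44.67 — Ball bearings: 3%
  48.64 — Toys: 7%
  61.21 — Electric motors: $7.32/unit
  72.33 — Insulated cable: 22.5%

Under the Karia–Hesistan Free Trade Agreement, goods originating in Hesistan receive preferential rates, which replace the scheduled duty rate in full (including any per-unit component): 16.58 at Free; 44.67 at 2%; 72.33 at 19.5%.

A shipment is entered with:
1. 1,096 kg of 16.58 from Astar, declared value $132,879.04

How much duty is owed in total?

$1,993.19

Line 1 (16.58, Astar, 1,096 kg, $132,879.04):
Base rate for 16.58 is 1.5%.
16.58 has an FTA preferential rate, but origin Astar is not Hesistan; base rate stands.
Duty = $132,879.04 × 1.5% = $1,993.19.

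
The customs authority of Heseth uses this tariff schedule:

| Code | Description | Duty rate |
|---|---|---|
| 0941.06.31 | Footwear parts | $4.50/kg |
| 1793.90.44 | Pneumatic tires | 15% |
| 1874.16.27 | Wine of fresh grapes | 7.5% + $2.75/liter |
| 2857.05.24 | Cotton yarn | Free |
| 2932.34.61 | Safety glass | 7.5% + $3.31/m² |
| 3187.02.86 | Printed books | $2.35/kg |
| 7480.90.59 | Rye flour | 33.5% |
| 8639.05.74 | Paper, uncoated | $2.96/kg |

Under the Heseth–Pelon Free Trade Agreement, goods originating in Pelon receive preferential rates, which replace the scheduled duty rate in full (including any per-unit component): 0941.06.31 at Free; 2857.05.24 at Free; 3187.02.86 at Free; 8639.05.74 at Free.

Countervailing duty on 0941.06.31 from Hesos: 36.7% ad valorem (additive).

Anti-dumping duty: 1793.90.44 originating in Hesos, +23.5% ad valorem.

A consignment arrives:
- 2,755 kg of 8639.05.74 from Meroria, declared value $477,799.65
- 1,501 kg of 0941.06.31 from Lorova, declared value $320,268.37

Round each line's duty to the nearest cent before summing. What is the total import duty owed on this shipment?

$14,909.30

Line 1 (8639.05.74, Meroria, 2,755 kg, $477,799.65):
Base rate for 8639.05.74 is $2.96/kg.
8639.05.74 has an FTA preferential rate, but origin Meroria is not Pelon; base rate stands.
Duty = 2,755 × $2.96 = $8,154.80.
Line 2 (0941.06.31, Lorova, 1,501 kg, $320,268.37):
Base rate for 0941.06.31 is $4.50/kg.
0941.06.31 has an FTA preferential rate, but origin Lorova is not Pelon; base rate stands.
The additional-duty order on 0941.06.31 targets Hesos, not Lorova; it does not apply.
Duty = 1,501 × $4.50 = $6,754.50.
Total = $8,154.80 + $6,754.50 = $14,909.30.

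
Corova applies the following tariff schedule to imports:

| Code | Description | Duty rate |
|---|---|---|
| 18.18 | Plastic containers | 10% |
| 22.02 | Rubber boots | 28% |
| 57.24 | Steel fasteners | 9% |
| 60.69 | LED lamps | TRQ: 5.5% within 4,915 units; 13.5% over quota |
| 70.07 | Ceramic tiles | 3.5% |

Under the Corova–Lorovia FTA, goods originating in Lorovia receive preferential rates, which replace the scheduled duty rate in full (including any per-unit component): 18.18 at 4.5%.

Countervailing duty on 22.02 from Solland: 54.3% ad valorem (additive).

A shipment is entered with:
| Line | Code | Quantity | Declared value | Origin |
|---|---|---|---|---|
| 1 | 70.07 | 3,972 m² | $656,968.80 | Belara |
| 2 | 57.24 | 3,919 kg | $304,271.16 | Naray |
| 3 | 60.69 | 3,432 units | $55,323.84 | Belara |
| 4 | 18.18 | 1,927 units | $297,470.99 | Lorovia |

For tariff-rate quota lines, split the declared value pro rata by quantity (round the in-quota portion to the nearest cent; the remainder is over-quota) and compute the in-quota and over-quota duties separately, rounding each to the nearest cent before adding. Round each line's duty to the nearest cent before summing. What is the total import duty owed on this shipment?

Line 1 (70.07, Belara, 3,972 m², $656,968.80):
Base rate for 70.07 is 3.5%.
Duty = $656,968.80 × 3.5% = $22,993.91.
Line 2 (57.24, Naray, 3,919 kg, $304,271.16):
Base rate for 57.24 is 9%.
Duty = $304,271.16 × 9% = $27,384.40.
Line 3 (60.69, Belara, 3,432 units, $55,323.84):
Code 60.69 is under a tariff-rate quota (threshold 4,915 units). Quantity 3,432 units is within the quota, so the in-quota rate 5.5% applies to the full value.
Duty = $55,323.84 × 5.5% = $3,042.81.
Line 4 (18.18, Lorovia, 1,927 units, $297,470.99):
Base rate for 18.18 is 10%.
Origin Lorovia qualifies under the Corova–Lorovia agreement and 18.18 is covered: preferential rate 4.5% applies instead.
Duty = $297,470.99 × 4.5% = $13,386.19.
Total = $22,993.91 + $27,384.40 + $3,042.81 + $13,386.19 = $66,807.31.

$66,807.31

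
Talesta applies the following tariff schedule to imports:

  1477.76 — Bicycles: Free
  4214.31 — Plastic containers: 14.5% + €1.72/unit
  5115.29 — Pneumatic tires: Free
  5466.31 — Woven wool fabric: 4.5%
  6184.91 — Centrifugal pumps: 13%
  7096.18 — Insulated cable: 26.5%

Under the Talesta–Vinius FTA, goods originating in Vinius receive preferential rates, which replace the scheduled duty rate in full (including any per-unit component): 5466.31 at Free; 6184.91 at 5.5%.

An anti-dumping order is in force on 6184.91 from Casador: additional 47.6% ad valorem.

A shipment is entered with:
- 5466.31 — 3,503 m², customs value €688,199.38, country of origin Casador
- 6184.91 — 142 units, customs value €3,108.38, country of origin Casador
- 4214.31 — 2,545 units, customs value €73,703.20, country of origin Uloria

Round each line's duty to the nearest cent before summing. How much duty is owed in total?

Line 1 (5466.31, Casador, 3,503 m², €688,199.38):
Base rate for 5466.31 is 4.5%.
5466.31 has an FTA preferential rate, but origin Casador is not Vinius; base rate stands.
Duty = €688,199.38 × 4.5% = €30,968.97.
Line 2 (6184.91, Casador, 142 units, €3,108.38):
Base rate for 6184.91 is 13%.
6184.91 has an FTA preferential rate, but origin Casador is not Vinius; base rate stands.
Additional duty on 6184.91 from Casador: +47.6%. Applied ad valorem rate: 13% + 47.6% = 60.6%.
Duty = €3,108.38 × 60.6% = €1,883.68.
Line 3 (4214.31, Uloria, 2,545 units, €73,703.20):
Base rate for 4214.31 is 14.5% + €1.72/unit.
Duty = €73,703.20 × 14.5% + 2,545 × €1.72 = €15,064.36.
Total = €30,968.97 + €1,883.68 + €15,064.36 = €47,917.01.

€47,917.01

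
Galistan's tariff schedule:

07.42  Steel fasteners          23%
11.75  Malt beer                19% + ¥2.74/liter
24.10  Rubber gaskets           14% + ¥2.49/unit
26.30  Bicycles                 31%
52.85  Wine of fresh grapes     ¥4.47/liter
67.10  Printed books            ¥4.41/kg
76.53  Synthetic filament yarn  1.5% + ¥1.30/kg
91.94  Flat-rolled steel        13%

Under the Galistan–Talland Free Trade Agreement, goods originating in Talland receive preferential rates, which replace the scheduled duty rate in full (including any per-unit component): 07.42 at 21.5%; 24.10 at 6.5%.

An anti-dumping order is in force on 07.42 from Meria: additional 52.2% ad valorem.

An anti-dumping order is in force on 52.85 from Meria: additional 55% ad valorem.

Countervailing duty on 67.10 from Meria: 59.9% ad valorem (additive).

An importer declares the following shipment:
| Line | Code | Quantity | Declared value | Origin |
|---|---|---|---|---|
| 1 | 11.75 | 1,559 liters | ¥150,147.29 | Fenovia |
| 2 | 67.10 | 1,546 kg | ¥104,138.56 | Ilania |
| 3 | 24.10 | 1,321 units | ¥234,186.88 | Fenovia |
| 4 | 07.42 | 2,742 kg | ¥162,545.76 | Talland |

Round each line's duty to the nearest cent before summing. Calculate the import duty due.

¥110,640.30

Line 1 (11.75, Fenovia, 1,559 liters, ¥150,147.29):
Base rate for 11.75 is 19% + ¥2.74/liter.
Duty = ¥150,147.29 × 19% + 1,559 × ¥2.74 = ¥32,799.65.
Line 2 (67.10, Ilania, 1,546 kg, ¥104,138.56):
Base rate for 67.10 is ¥4.41/kg.
The additional-duty order on 67.10 targets Meria, not Ilania; it does not apply.
Duty = 1,546 × ¥4.41 = ¥6,817.86.
Line 3 (24.10, Fenovia, 1,321 units, ¥234,186.88):
Base rate for 24.10 is 14% + ¥2.49/unit.
24.10 has an FTA preferential rate, but origin Fenovia is not Talland; base rate stands.
Duty = ¥234,186.88 × 14% + 1,321 × ¥2.49 = ¥36,075.45.
Line 4 (07.42, Talland, 2,742 kg, ¥162,545.76):
Base rate for 07.42 is 23%.
Origin Talland qualifies under the Galistan–Talland agreement and 07.42 is covered: preferential rate 21.5% applies instead.
The additional-duty order on 07.42 targets Meria, not Talland; it does not apply.
Duty = ¥162,545.76 × 21.5% = ¥34,947.34.
Total = ¥32,799.65 + ¥6,817.86 + ¥36,075.45 + ¥34,947.34 = ¥110,640.30.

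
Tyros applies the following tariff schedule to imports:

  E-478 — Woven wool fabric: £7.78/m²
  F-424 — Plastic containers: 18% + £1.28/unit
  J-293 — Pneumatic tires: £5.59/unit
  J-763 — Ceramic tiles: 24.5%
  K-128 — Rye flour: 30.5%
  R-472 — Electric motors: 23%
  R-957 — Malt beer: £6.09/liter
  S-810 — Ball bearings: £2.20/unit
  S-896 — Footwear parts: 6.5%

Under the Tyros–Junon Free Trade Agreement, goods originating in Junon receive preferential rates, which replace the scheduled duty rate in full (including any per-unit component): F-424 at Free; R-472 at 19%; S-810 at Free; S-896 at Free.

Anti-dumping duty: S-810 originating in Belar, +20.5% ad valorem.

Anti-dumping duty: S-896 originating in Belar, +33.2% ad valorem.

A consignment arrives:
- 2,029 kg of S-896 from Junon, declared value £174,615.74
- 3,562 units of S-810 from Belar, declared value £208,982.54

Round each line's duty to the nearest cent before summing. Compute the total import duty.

Line 1 (S-896, Junon, 2,029 kg, £174,615.74):
Base rate for S-896 is 6.5%.
Origin Junon qualifies under the Tyros–Junon agreement and S-896 is covered: preferential rate Free applies instead.
The additional-duty order on S-896 targets Belar, not Junon; it does not apply.
Duty = £174,615.74 × 0% = £0.00.
Line 2 (S-810, Belar, 3,562 units, £208,982.54):
Base rate for S-810 is £2.20/unit.
S-810 has an FTA preferential rate, but origin Belar is not Junon; base rate stands.
Additional duty on S-810 from Belar: +20.5% ad valorem. Applied ad valorem rate = 20.5%.
Duty = £208,982.54 × 20.5% + 3,562 × £2.20 = £50,677.82.
Total = £0.00 + £50,677.82 = £50,677.82.

£50,677.82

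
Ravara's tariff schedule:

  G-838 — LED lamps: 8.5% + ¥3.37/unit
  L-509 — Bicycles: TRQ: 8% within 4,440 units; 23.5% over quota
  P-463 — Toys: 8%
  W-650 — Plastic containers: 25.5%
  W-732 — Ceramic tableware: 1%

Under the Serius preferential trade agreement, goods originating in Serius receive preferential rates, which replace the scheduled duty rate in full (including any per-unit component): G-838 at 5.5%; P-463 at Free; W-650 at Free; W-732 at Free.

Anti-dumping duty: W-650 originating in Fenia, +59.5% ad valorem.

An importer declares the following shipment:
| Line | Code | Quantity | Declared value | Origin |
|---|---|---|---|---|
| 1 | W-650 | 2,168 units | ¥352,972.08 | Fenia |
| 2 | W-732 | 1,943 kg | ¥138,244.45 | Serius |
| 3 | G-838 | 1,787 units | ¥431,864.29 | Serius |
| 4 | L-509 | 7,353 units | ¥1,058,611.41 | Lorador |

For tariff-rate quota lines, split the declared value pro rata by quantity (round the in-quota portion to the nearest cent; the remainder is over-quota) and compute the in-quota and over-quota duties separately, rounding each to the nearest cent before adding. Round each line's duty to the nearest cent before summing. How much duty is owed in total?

¥473,472.33

Line 1 (W-650, Fenia, 2,168 units, ¥352,972.08):
Base rate for W-650 is 25.5%.
W-650 has an FTA preferential rate, but origin Fenia is not Serius; base rate stands.
Additional duty on W-650 from Fenia: +59.5%. Applied ad valorem rate: 25.5% + 59.5% = 85%.
Duty = ¥352,972.08 × 85% = ¥300,026.27.
Line 2 (W-732, Serius, 1,943 kg, ¥138,244.45):
Base rate for W-732 is 1%.
Origin Serius qualifies under the Ravara–Serius agreement and W-732 is covered: preferential rate Free applies instead.
Duty = ¥138,244.45 × 0% = ¥0.00.
Line 3 (G-838, Serius, 1,787 units, ¥431,864.29):
Base rate for G-838 is 8.5% + ¥3.37/unit.
Origin Serius qualifies under the Ravara–Serius agreement and G-838 is covered: preferential rate 5.5% applies instead.
Duty = ¥431,864.29 × 5.5% = ¥23,752.54.
Line 4 (L-509, Lorador, 7,353 units, ¥1,058,611.41):
Code L-509 is under a tariff-rate quota (threshold 4,440 units). In-quota: 4,440 units at 8%; over-quota: 2,913 units at 23.5%.
Pro-rata value split: in-quota = ¥1,058,611.41 × 4,440/7,353 = ¥639,226.80; over-quota = ¥1,058,611.41 − ¥639,226.80 = ¥419,384.61.
In-quota duty = ¥639,226.80 × 8% = ¥51,138.14. Over-quota duty = ¥419,384.61 × 23.5% = ¥98,555.38.
Line duty = ¥51,138.14 + ¥98,555.38 = ¥149,693.52.
Total = ¥300,026.27 + ¥0.00 + ¥23,752.54 + ¥149,693.52 = ¥473,472.33.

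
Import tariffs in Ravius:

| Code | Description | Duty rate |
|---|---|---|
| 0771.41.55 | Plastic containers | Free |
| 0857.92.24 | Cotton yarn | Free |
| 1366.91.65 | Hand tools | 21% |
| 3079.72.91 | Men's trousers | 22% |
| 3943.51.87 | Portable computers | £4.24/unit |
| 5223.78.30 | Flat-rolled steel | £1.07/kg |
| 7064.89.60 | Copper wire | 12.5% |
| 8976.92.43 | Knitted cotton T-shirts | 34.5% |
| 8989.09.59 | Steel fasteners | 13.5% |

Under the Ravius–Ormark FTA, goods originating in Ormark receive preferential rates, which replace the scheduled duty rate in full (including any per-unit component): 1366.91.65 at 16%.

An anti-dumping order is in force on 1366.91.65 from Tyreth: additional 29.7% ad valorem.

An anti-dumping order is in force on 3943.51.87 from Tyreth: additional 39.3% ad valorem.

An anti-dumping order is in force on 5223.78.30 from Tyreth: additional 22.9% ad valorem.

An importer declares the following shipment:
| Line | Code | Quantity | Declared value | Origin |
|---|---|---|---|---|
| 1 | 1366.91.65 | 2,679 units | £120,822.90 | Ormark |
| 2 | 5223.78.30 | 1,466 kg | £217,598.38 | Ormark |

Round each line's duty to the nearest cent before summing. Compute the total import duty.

Line 1 (1366.91.65, Ormark, 2,679 units, £120,822.90):
Base rate for 1366.91.65 is 21%.
Origin Ormark qualifies under the Ravius–Ormark agreement and 1366.91.65 is covered: preferential rate 16% applies instead.
The additional-duty order on 1366.91.65 targets Tyreth, not Ormark; it does not apply.
Duty = £120,822.90 × 16% = £19,331.66.
Line 2 (5223.78.30, Ormark, 1,466 kg, £217,598.38):
Base rate for 5223.78.30 is £1.07/kg.
Origin Ormark is the FTA partner but 5223.78.30 is not on the preference list; base rate stands.
The additional-duty order on 5223.78.30 targets Tyreth, not Ormark; it does not apply.
Duty = 1,466 × £1.07 = £1,568.62.
Total = £19,331.66 + £1,568.62 = £20,900.28.

£20,900.28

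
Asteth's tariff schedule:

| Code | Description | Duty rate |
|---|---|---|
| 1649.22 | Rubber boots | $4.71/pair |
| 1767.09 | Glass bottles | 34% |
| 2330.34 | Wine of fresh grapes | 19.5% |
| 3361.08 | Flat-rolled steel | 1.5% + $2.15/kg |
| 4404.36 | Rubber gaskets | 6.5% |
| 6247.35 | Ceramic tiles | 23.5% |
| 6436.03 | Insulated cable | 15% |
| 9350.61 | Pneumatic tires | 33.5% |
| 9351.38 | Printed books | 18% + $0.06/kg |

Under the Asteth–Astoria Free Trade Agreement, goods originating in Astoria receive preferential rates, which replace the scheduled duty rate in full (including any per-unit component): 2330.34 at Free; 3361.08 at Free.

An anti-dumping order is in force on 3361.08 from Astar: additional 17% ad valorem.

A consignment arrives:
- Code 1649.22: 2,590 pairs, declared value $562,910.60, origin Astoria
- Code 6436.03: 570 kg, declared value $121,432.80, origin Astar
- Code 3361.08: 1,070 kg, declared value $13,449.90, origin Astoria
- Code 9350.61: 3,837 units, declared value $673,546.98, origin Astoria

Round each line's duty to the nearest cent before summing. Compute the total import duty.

Line 1 (1649.22, Astoria, 2,590 pairs, $562,910.60):
Base rate for 1649.22 is $4.71/pair.
Origin Astoria is the FTA partner but 1649.22 is not on the preference list; base rate stands.
Duty = 2,590 × $4.71 = $12,198.90.
Line 2 (6436.03, Astar, 570 kg, $121,432.80):
Base rate for 6436.03 is 15%.
Duty = $121,432.80 × 15% = $18,214.92.
Line 3 (3361.08, Astoria, 1,070 kg, $13,449.90):
Base rate for 3361.08 is 1.5% + $2.15/kg.
Origin Astoria qualifies under the Asteth–Astoria agreement and 3361.08 is covered: preferential rate Free applies instead.
The additional-duty order on 3361.08 targets Astar, not Astoria; it does not apply.
Duty = $13,449.90 × 0% = $0.00.
Line 4 (9350.61, Astoria, 3,837 units, $673,546.98):
Base rate for 9350.61 is 33.5%.
Origin Astoria is the FTA partner but 9350.61 is not on the preference list; base rate stands.
Duty = $673,546.98 × 33.5% = $225,638.24.
Total = $12,198.90 + $18,214.92 + $0.00 + $225,638.24 = $256,052.06.

$256,052.06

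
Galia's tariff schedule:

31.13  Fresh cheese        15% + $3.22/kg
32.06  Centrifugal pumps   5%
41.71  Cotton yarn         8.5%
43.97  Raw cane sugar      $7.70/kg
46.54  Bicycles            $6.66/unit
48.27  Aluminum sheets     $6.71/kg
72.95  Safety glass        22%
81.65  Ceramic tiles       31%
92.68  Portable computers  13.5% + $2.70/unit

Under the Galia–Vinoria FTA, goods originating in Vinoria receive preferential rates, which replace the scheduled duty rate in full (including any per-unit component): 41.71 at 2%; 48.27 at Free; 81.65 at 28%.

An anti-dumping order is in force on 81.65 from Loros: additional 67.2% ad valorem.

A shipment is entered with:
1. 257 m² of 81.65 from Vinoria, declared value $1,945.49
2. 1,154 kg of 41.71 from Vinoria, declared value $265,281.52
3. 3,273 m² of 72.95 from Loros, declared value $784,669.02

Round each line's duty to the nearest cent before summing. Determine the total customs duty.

Line 1 (81.65, Vinoria, 257 m², $1,945.49):
Base rate for 81.65 is 31%.
Origin Vinoria qualifies under the Galia–Vinoria agreement and 81.65 is covered: preferential rate 28% applies instead.
The additional-duty order on 81.65 targets Loros, not Vinoria; it does not apply.
Duty = $1,945.49 × 28% = $544.74.
Line 2 (41.71, Vinoria, 1,154 kg, $265,281.52):
Base rate for 41.71 is 8.5%.
Origin Vinoria qualifies under the Galia–Vinoria agreement and 41.71 is covered: preferential rate 2% applies instead.
Duty = $265,281.52 × 2% = $5,305.63.
Line 3 (72.95, Loros, 3,273 m², $784,669.02):
Base rate for 72.95 is 22%.
Duty = $784,669.02 × 22% = $172,627.18.
Total = $544.74 + $5,305.63 + $172,627.18 = $178,477.55.

$178,477.55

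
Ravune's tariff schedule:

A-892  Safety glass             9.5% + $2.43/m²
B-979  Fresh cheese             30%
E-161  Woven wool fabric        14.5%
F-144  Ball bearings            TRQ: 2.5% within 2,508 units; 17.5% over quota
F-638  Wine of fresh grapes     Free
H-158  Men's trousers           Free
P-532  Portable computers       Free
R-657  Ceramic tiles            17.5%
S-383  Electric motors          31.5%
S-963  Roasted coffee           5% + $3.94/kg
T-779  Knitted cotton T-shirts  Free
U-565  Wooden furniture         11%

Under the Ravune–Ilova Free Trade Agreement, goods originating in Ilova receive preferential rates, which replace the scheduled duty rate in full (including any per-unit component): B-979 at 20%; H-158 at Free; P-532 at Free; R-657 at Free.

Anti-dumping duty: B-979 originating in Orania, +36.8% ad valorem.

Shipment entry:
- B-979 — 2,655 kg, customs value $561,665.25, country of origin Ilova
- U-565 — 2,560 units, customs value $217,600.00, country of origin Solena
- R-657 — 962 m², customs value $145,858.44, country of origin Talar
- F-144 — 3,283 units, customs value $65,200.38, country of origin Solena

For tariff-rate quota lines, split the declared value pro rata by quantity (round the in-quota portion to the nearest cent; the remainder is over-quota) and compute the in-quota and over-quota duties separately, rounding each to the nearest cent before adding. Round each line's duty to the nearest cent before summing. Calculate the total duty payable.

Line 1 (B-979, Ilova, 2,655 kg, $561,665.25):
Base rate for B-979 is 30%.
Origin Ilova qualifies under the Ravune–Ilova agreement and B-979 is covered: preferential rate 20% applies instead.
The additional-duty order on B-979 targets Orania, not Ilova; it does not apply.
Duty = $561,665.25 × 20% = $112,333.05.
Line 2 (U-565, Solena, 2,560 units, $217,600.00):
Base rate for U-565 is 11%.
Duty = $217,600.00 × 11% = $23,936.00.
Line 3 (R-657, Talar, 962 m², $145,858.44):
Base rate for R-657 is 17.5%.
R-657 has an FTA preferential rate, but origin Talar is not Ilova; base rate stands.
Duty = $145,858.44 × 17.5% = $25,525.23.
Line 4 (F-144, Solena, 3,283 units, $65,200.38):
Code F-144 is under a tariff-rate quota (threshold 2,508 units). In-quota: 2,508 units at 2.5%; over-quota: 775 units at 17.5%.
Pro-rata value split: in-quota = $65,200.38 × 2,508/3,283 = $49,808.88; over-quota = $65,200.38 − $49,808.88 = $15,391.50.
In-quota duty = $49,808.88 × 2.5% = $1,245.22. Over-quota duty = $15,391.50 × 17.5% = $2,693.51.
Line duty = $1,245.22 + $2,693.51 = $3,938.73.
Total = $112,333.05 + $23,936.00 + $25,525.23 + $3,938.73 = $165,733.01.

$165,733.01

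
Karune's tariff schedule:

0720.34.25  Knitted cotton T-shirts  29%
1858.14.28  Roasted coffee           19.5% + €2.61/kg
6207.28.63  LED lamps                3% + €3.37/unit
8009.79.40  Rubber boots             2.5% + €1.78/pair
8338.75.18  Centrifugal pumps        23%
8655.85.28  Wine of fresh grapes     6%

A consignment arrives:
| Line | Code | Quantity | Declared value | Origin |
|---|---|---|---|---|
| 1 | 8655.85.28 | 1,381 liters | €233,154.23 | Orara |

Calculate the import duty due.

Line 1 (8655.85.28, Orara, 1,381 liters, €233,154.23):
Base rate for 8655.85.28 is 6%.
Duty = €233,154.23 × 6% = €13,989.25.

€13,989.25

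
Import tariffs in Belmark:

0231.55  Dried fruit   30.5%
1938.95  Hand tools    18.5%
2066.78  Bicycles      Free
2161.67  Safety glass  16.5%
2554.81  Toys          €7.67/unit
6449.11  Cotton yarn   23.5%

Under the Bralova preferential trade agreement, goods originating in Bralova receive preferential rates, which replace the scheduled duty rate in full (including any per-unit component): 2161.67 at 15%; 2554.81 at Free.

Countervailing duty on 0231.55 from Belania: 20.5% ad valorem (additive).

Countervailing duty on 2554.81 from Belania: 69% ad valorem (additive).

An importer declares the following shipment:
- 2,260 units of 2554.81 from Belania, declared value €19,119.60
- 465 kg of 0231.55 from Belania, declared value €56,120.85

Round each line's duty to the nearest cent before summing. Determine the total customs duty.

€59,148.35

Line 1 (2554.81, Belania, 2,260 units, €19,119.60):
Base rate for 2554.81 is €7.67/unit.
2554.81 has an FTA preferential rate, but origin Belania is not Bralova; base rate stands.
Additional duty on 2554.81 from Belania: +69% ad valorem. Applied ad valorem rate = 69%.
Duty = €19,119.60 × 69% + 2,260 × €7.67 = €30,526.72.
Line 2 (0231.55, Belania, 465 kg, €56,120.85):
Base rate for 0231.55 is 30.5%.
Additional duty on 0231.55 from Belania: +20.5%. Applied ad valorem rate: 30.5% + 20.5% = 51%.
Duty = €56,120.85 × 51% = €28,621.63.
Total = €30,526.72 + €28,621.63 = €59,148.35.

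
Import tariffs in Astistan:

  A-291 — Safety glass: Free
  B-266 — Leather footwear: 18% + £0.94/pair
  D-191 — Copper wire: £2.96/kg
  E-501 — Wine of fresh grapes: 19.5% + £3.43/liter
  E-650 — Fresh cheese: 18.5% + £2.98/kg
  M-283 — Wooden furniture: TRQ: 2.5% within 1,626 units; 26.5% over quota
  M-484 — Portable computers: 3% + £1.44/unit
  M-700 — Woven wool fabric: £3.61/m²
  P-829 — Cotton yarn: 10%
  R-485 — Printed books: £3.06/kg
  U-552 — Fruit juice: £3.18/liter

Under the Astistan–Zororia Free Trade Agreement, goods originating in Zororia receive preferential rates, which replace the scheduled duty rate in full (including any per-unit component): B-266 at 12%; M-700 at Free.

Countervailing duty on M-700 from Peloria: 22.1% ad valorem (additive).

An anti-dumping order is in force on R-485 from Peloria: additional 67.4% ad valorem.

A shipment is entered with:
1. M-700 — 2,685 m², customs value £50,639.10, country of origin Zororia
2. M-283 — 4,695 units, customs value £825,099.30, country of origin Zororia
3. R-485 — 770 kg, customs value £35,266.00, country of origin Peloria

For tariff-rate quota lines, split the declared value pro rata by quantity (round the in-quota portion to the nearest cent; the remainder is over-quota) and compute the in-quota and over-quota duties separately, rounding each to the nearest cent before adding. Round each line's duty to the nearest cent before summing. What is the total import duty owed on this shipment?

Line 1 (M-700, Zororia, 2,685 m², £50,639.10):
Base rate for M-700 is £3.61/m².
Origin Zororia qualifies under the Astistan–Zororia agreement and M-700 is covered: preferential rate Free applies instead.
The additional-duty order on M-700 targets Peloria, not Zororia; it does not apply.
Duty = £50,639.10 × 0% = £0.00.
Line 2 (M-283, Zororia, 4,695 units, £825,099.30):
Code M-283 is under a tariff-rate quota (threshold 1,626 units). In-quota: 1,626 units at 2.5%; over-quota: 3,069 units at 26.5%.
Pro-rata value split: in-quota = £825,099.30 × 1,626/4,695 = £285,753.24; over-quota = £825,099.30 − £285,753.24 = £539,346.06.
In-quota duty = £285,753.24 × 2.5% = £7,143.83. Over-quota duty = £539,346.06 × 26.5% = £142,926.71.
Line duty = £7,143.83 + £142,926.71 = £150,070.54.
Line 3 (R-485, Peloria, 770 kg, £35,266.00):
Base rate for R-485 is £3.06/kg.
Additional duty on R-485 from Peloria: +67.4% ad valorem. Applied ad valorem rate = 67.4%.
Duty = £35,266.00 × 67.4% + 770 × £3.06 = £26,125.48.
Total = £0.00 + £150,070.54 + £26,125.48 = £176,196.02.

£176,196.02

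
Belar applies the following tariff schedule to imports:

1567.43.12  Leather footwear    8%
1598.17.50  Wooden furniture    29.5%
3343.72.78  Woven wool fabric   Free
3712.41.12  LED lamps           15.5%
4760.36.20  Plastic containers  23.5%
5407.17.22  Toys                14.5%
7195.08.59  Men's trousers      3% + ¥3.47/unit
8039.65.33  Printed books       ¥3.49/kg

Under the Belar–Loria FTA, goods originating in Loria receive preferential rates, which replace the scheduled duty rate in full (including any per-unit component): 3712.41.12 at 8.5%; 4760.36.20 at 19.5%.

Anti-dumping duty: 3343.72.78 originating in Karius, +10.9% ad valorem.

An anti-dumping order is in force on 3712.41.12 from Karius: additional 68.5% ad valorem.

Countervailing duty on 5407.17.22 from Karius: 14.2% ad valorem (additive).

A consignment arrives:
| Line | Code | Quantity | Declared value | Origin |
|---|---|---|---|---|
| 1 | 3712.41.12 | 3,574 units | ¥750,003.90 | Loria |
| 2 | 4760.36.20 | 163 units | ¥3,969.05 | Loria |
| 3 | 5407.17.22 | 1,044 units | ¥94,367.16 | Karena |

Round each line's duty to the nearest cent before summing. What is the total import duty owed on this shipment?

Line 1 (3712.41.12, Loria, 3,574 units, ¥750,003.90):
Base rate for 3712.41.12 is 15.5%.
Origin Loria qualifies under the Belar–Loria agreement and 3712.41.12 is covered: preferential rate 8.5% applies instead.
The additional-duty order on 3712.41.12 targets Karius, not Loria; it does not apply.
Duty = ¥750,003.90 × 8.5% = ¥63,750.33.
Line 2 (4760.36.20, Loria, 163 units, ¥3,969.05):
Base rate for 4760.36.20 is 23.5%.
Origin Loria qualifies under the Belar–Loria agreement and 4760.36.20 is covered: preferential rate 19.5% applies instead.
Duty = ¥3,969.05 × 19.5% = ¥773.96.
Line 3 (5407.17.22, Karena, 1,044 units, ¥94,367.16):
Base rate for 5407.17.22 is 14.5%.
The additional-duty order on 5407.17.22 targets Karius, not Karena; it does not apply.
Duty = ¥94,367.16 × 14.5% = ¥13,683.24.
Total = ¥63,750.33 + ¥773.96 + ¥13,683.24 = ¥78,207.53.

¥78,207.53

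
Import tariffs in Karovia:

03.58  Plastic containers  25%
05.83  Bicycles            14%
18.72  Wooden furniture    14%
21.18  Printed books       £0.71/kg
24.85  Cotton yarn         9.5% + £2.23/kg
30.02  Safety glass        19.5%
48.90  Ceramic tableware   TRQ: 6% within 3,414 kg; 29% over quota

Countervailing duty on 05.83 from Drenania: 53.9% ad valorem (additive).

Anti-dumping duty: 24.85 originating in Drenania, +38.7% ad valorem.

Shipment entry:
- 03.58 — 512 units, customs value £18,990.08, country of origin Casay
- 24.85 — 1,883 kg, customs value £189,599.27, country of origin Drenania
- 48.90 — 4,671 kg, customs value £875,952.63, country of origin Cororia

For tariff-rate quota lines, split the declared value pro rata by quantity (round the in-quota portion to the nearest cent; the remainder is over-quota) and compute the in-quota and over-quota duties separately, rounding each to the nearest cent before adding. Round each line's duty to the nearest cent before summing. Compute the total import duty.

£207,107.42

Line 1 (03.58, Casay, 512 units, £18,990.08):
Base rate for 03.58 is 25%.
Duty = £18,990.08 × 25% = £4,747.52.
Line 2 (24.85, Drenania, 1,883 kg, £189,599.27):
Base rate for 24.85 is 9.5% + £2.23/kg.
Additional duty on 24.85 from Drenania: +38.7%. Applied ad valorem rate: 9.5% + 38.7% = 48.2%.
Duty = £189,599.27 × 48.2% + 1,883 × £2.23 = £95,585.94.
Line 3 (48.90, Cororia, 4,671 kg, £875,952.63):
Code 48.90 is under a tariff-rate quota (threshold 3,414 kg). In-quota: 3,414 kg at 6%; over-quota: 1,257 kg at 29%.
Pro-rata value split: in-quota = £875,952.63 × 3,414/4,671 = £640,227.42; over-quota = £875,952.63 − £640,227.42 = £235,725.21.
In-quota duty = £640,227.42 × 6% = £38,413.65. Over-quota duty = £235,725.21 × 29% = £68,360.31.
Line duty = £38,413.65 + £68,360.31 = £106,773.96.
Total = £4,747.52 + £95,585.94 + £106,773.96 = £207,107.42.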